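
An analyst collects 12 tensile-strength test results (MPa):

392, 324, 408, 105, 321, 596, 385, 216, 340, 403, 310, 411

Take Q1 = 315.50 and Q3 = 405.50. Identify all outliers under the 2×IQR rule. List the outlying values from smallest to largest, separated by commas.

IQR = Q3 − Q1 = 405.50 − 315.50 = 90.00.
Lower fence = Q1 − 2·IQR = 315.50 − 180.00 = 135.50.
Upper fence = Q3 + 2·IQR = 405.50 + 180.00 = 585.50.
105 < 135.50 → outlier.
596 > 585.50 → outlier.
All remaining values lie within [135.50, 585.50].

105, 596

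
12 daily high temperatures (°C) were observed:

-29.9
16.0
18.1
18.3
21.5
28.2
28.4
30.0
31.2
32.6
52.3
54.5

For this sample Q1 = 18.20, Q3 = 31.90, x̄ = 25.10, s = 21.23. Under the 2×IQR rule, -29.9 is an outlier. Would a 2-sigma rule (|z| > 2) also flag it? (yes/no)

yes

z = (-29.9 − 25.10) / 21.23 = -2.59.
|z| = 2.59 > 2.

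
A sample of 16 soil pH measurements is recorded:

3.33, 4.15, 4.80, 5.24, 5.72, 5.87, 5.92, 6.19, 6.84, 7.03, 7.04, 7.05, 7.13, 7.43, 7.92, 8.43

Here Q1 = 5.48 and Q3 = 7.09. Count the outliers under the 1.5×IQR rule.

0

IQR = 1.61; fences at 5.48 − 2.415 = 3.065 and 7.09 + 2.415 = 9.505.
Every value lies within the cutoffs.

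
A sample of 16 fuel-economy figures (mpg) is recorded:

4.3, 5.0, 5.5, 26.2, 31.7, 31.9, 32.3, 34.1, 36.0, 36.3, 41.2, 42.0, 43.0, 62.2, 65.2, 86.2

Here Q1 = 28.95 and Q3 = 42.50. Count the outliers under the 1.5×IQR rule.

IQR = 13.55; fences at 28.95 − 20.325 = 8.625 and 42.50 + 20.325 = 62.825.
Outside the cutoffs: 4.3, 5.0, 5.5, 65.2, 86.2.

5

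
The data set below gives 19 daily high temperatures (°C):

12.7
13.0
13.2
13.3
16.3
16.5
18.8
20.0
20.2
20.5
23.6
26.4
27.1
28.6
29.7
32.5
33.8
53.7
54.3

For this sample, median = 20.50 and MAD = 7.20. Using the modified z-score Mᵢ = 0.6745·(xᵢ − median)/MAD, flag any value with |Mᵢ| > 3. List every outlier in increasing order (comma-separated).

53.7, 54.3

|Mᵢ| > 3 ⇔ |xᵢ − 20.50| > 3·7.20/0.6745 = 32.02.
So outliers lie outside [-11.52, 52.52].
53.7: M = 3.11 → outlier.
54.3: M = 3.17 → outlier.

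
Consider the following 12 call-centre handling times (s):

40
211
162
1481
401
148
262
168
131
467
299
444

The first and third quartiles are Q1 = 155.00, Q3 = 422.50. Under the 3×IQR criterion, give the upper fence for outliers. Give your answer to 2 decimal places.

1225.00

IQR = Q3 − Q1 = 422.50 − 155.00 = 267.50.
Lower fence = Q1 − 3·IQR = 155.00 − 802.50 = -647.50.
Upper fence = Q3 + 3·IQR = 422.50 + 802.50 = 1225.00.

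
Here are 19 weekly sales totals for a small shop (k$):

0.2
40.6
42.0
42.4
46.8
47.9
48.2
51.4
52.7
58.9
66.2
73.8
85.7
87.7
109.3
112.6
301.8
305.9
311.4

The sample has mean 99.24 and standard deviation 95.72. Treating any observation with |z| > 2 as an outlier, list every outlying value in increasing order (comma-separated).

Cutoffs at x̄ ± 2s: 99.24 ± 2·95.72 = [-92.20, 290.68].
301.8: z = 2.12, |z| > 2 → outlier.
305.9: z = 2.16, |z| > 2 → outlier.
311.4: z = 2.22, |z| > 2 → outlier.
Every other value lies within [-92.20, 290.68].

301.8, 305.9, 311.4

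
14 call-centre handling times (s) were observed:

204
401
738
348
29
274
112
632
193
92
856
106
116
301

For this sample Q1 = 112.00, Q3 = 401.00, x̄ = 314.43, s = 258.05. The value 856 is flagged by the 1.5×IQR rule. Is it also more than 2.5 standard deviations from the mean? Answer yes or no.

no

z = (856 − 314.43) / 258.05 = 2.10.
|z| = 2.10 ≤ 2.5.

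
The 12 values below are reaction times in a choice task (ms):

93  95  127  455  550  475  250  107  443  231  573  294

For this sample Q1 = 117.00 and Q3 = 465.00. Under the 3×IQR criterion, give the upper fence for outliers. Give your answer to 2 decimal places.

IQR = Q3 − Q1 = 465.00 − 117.00 = 348.00.
Lower fence = Q1 − 3·IQR = 117.00 − 1044.00 = -927.00.
Upper fence = Q3 + 3·IQR = 465.00 + 1044.00 = 1509.00.

1509.00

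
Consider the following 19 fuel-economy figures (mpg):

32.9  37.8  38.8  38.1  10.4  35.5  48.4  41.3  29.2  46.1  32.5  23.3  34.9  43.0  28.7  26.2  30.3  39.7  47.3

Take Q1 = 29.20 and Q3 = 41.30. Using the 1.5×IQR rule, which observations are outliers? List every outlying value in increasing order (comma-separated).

10.4

IQR = Q3 − Q1 = 41.30 − 29.20 = 12.10.
Lower fence = Q1 − 1.5·IQR = 29.20 − 18.15 = 11.05.
Upper fence = Q3 + 1.5·IQR = 41.30 + 18.15 = 59.45.
10.4 < 11.05 → outlier.
All remaining values lie within [11.05, 59.45].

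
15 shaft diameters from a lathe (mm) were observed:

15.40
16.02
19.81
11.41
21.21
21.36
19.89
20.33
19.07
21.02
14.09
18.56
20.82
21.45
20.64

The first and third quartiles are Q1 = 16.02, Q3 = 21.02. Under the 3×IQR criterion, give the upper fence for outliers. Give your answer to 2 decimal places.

IQR = Q3 − Q1 = 21.02 − 16.02 = 5.00.
Lower fence = Q1 − 3·IQR = 16.02 − 15.00 = 1.02.
Upper fence = Q3 + 3·IQR = 21.02 + 15.00 = 36.02.

36.02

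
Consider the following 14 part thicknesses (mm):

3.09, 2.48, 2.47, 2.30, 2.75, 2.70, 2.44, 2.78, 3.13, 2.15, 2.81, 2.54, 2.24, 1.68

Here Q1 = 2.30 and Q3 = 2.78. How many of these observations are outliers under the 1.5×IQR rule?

0

IQR = 0.48; fences at 2.30 − 0.72 = 1.58 and 2.78 + 0.72 = 3.50.
Every value lies within the cutoffs.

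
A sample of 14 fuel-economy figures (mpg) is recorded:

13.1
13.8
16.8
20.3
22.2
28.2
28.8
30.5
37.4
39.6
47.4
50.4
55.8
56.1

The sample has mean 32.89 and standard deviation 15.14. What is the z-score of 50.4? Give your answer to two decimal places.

1.16

z = (50.4 − 32.89) / 15.14 = 1.16.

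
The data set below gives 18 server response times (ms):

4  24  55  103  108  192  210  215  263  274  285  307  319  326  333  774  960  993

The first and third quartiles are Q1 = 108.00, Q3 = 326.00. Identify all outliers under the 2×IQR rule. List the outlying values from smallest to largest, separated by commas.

IQR = Q3 − Q1 = 326.00 − 108.00 = 218.00.
Lower fence = Q1 − 2·IQR = 108.00 − 436.00 = -328.00.
Upper fence = Q3 + 2·IQR = 326.00 + 436.00 = 762.00.
774 > 762.00 → outlier.
960 > 762.00 → outlier.
993 > 762.00 → outlier.
All remaining values lie within [-328.00, 762.00].

774, 960, 993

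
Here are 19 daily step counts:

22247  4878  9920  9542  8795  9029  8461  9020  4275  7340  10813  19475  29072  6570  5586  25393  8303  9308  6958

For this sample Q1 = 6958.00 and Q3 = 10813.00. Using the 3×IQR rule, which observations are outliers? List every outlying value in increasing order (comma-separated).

25393, 29072

IQR = Q3 − Q1 = 10813.00 − 6958.00 = 3855.00.
Lower fence = Q1 − 3·IQR = 6958.00 − 11565.00 = -4607.00.
Upper fence = Q3 + 3·IQR = 10813.00 + 11565.00 = 22378.00.
25393 > 22378.00 → outlier.
29072 > 22378.00 → outlier.
All remaining values lie within [-4607.00, 22378.00].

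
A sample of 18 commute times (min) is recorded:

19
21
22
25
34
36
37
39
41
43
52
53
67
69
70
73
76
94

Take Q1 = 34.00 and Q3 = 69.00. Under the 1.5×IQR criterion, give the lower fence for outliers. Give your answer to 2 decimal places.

IQR = Q3 − Q1 = 69.00 − 34.00 = 35.00.
Lower fence = Q1 − 1.5·IQR = 34.00 − 52.50 = -18.50.
Upper fence = Q3 + 1.5·IQR = 69.00 + 52.50 = 121.50.

-18.50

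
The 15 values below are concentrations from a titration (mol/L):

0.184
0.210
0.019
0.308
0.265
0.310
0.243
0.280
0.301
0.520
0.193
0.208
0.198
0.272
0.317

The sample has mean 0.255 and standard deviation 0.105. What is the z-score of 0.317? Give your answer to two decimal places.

z = (0.317 − 0.255) / 0.105 = 0.59.

0.59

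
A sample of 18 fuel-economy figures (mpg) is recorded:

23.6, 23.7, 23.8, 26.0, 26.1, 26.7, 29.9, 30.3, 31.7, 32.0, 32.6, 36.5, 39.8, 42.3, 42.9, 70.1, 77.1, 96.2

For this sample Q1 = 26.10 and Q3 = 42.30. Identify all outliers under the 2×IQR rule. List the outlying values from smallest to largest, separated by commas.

IQR = Q3 − Q1 = 42.30 − 26.10 = 16.20.
Lower fence = Q1 − 2·IQR = 26.10 − 32.40 = -6.30.
Upper fence = Q3 + 2·IQR = 42.30 + 32.40 = 74.70.
77.1 > 74.70 → outlier.
96.2 > 74.70 → outlier.
All remaining values lie within [-6.30, 74.70].

77.1, 96.2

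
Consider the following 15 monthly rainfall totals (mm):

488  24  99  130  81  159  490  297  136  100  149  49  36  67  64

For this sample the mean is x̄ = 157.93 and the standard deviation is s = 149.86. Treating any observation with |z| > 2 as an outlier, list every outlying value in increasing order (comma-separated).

Cutoffs at x̄ ± 2s: 157.93 ± 2·149.86 = [-141.79, 457.65].
488: z = 2.20, |z| > 2 → outlier.
490: z = 2.22, |z| > 2 → outlier.
Every other value lies within [-141.79, 457.65].

488, 490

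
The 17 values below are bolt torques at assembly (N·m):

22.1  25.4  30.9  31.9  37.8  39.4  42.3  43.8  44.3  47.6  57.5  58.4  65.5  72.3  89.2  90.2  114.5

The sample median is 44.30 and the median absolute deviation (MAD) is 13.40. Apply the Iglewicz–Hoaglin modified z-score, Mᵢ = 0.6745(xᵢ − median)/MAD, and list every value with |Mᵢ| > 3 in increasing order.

114.5

|Mᵢ| > 3 ⇔ |xᵢ − 44.30| > 3·13.40/0.6745 = 59.60.
So outliers lie outside [-15.30, 103.90].
114.5: M = 3.53 → outlier.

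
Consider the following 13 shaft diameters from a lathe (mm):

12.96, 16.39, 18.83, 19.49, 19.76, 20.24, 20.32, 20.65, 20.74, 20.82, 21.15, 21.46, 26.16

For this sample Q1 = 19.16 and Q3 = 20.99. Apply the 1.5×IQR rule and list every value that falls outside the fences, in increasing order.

12.96, 16.39, 26.16

IQR = Q3 − Q1 = 20.99 − 19.16 = 1.83.
Lower fence = Q1 − 1.5·IQR = 19.16 − 2.745 = 16.415.
Upper fence = Q3 + 1.5·IQR = 20.99 + 2.745 = 23.735.
12.96 < 16.415 → outlier.
16.39 < 16.415 → outlier.
26.16 > 23.735 → outlier.
All remaining values lie within [16.415, 23.735].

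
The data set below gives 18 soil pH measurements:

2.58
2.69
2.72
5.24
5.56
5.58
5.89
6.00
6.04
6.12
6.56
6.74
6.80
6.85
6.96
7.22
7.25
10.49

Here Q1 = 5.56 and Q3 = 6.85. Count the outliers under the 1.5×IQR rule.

IQR = 1.29; fences at 5.56 − 1.935 = 3.625 and 6.85 + 1.935 = 8.785.
Outside the cutoffs: 2.58, 2.69, 2.72, 10.49.

4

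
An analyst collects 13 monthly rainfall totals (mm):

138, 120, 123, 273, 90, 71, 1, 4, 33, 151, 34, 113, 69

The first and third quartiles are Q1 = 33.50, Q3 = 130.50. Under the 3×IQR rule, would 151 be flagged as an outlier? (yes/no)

no

IQR = Q3 − Q1 = 130.50 − 33.50 = 97.00.
Lower fence = Q1 − 3·IQR = 33.50 − 291.00 = -257.50.
Upper fence = Q3 + 3·IQR = 130.50 + 291.00 = 421.50.
151 lies within [-257.50, 421.50].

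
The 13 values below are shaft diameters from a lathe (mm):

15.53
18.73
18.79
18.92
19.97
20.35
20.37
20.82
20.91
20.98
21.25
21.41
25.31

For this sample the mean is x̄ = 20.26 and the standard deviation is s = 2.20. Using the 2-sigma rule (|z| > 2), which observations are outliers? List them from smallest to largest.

Cutoffs at x̄ ± 2s: 20.26 ± 2·2.20 = [15.86, 24.66].
15.53: z = -2.15, |z| > 2 → outlier.
25.31: z = 2.30, |z| > 2 → outlier.
Every other value lies within [15.86, 24.66].

15.53, 25.31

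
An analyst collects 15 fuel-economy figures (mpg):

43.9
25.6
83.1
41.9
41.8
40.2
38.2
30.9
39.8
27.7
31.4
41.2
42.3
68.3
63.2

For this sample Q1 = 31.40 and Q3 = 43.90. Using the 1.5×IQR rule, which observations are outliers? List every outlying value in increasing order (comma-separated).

63.2, 68.3, 83.1

IQR = Q3 − Q1 = 43.90 − 31.40 = 12.50.
Lower fence = Q1 − 1.5·IQR = 31.40 − 18.75 = 12.65.
Upper fence = Q3 + 1.5·IQR = 43.90 + 18.75 = 62.65.
63.2 > 62.65 → outlier.
68.3 > 62.65 → outlier.
83.1 > 62.65 → outlier.
All remaining values lie within [12.65, 62.65].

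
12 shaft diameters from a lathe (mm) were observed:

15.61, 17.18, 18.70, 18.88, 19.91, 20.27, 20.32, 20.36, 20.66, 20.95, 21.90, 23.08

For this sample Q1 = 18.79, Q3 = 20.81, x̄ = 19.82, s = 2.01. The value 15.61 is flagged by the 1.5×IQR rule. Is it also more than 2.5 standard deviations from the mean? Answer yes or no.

no

z = (15.61 − 19.82) / 2.01 = -2.09.
|z| = 2.09 ≤ 2.5.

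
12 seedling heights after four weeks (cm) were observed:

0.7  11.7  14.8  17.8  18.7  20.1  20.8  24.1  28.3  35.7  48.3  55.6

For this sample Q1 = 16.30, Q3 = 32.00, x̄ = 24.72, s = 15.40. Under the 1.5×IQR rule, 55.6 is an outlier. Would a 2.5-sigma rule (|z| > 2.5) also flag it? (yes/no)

z = (55.6 − 24.72) / 15.40 = 2.01.
|z| = 2.01 ≤ 2.5.

no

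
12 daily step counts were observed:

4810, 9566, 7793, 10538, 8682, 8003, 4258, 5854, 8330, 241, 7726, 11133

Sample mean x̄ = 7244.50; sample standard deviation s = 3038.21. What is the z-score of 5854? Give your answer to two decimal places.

-0.46

z = (5854 − 7244.50) / 3038.21 = -0.46.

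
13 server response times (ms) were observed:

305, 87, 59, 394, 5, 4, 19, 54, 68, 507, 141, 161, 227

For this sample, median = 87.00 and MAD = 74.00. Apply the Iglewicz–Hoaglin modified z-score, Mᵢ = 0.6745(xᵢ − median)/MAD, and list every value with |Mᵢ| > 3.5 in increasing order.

507

|Mᵢ| > 3.5 ⇔ |xᵢ − 87.00| > 3.5·74.00/0.6745 = 383.99.
So outliers lie outside [-296.99, 470.99].
507: M = 3.83 → outlier.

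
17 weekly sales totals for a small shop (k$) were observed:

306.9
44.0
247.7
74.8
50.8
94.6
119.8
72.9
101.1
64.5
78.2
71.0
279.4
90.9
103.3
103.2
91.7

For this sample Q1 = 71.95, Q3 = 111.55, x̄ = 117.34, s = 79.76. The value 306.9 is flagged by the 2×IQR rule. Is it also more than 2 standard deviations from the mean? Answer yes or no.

z = (306.9 − 117.34) / 79.76 = 2.38.
|z| = 2.38 > 2.

yes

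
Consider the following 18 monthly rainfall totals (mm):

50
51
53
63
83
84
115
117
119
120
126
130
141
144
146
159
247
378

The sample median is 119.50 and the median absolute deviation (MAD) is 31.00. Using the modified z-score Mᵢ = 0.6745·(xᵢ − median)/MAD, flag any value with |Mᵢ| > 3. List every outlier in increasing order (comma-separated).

378

|Mᵢ| > 3 ⇔ |xᵢ − 119.50| > 3·31.00/0.6745 = 137.88.
So outliers lie outside [-18.38, 257.38].
378: M = 5.62 → outlier.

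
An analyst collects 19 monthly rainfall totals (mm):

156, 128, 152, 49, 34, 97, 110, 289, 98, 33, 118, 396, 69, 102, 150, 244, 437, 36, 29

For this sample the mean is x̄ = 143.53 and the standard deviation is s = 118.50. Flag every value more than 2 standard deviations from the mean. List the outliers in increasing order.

396, 437

Cutoffs at x̄ ± 2s: 143.53 ± 2·118.50 = [-93.47, 380.53].
396: z = 2.13, |z| > 2 → outlier.
437: z = 2.48, |z| > 2 → outlier.
Every other value lies within [-93.47, 380.53].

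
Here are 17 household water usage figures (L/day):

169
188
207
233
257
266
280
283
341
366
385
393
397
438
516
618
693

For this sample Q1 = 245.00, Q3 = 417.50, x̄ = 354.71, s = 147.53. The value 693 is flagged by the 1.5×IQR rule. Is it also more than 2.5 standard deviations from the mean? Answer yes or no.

no

z = (693 − 354.71) / 147.53 = 2.29.
|z| = 2.29 ≤ 2.5.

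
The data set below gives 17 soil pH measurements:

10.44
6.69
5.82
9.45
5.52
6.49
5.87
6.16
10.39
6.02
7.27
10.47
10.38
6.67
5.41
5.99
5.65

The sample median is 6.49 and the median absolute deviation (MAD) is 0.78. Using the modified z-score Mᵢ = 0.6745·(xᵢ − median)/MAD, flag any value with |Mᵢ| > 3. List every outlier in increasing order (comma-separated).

10.38, 10.39, 10.44, 10.47

|Mᵢ| > 3 ⇔ |xᵢ − 6.49| > 3·0.78/0.6745 = 3.47.
So outliers lie outside [3.02, 9.96].
10.38: M = 3.36 → outlier.
10.39: M = 3.37 → outlier.
10.44: M = 3.42 → outlier.
10.47: M = 3.44 → outlier.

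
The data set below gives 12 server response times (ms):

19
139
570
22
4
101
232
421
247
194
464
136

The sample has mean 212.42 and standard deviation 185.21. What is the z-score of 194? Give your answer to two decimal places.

z = (194 − 212.42) / 185.21 = -0.10.

-0.10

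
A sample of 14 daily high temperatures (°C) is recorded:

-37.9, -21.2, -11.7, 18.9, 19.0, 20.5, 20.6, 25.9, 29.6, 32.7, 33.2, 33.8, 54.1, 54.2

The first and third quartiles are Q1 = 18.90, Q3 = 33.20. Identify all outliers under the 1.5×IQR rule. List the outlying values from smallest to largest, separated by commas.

-37.9, -21.2, -11.7

IQR = Q3 − Q1 = 33.20 − 18.90 = 14.30.
Lower fence = Q1 − 1.5·IQR = 18.90 − 21.45 = -2.55.
Upper fence = Q3 + 1.5·IQR = 33.20 + 21.45 = 54.65.
-37.9 < -2.55 → outlier.
-21.2 < -2.55 → outlier.
-11.7 < -2.55 → outlier.
All remaining values lie within [-2.55, 54.65].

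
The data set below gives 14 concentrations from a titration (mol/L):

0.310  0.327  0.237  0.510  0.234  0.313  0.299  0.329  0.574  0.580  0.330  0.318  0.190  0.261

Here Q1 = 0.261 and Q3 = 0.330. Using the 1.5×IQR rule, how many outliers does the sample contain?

3

IQR = 0.069; fences at 0.261 − 0.1035 = 0.1575 and 0.330 + 0.1035 = 0.4335.
Outside the cutoffs: 0.510, 0.574, 0.580.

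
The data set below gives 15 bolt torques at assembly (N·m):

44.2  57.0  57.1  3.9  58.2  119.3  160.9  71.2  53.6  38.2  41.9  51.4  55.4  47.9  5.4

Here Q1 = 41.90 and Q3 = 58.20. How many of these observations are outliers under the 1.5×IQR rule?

4

IQR = 16.30; fences at 41.90 − 24.45 = 17.45 and 58.20 + 24.45 = 82.65.
Outside the cutoffs: 3.9, 5.4, 119.3, 160.9.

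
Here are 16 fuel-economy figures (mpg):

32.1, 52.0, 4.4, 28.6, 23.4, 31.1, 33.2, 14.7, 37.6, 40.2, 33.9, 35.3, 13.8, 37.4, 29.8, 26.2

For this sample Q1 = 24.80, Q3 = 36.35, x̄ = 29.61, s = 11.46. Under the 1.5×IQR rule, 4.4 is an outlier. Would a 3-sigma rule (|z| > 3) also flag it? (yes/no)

z = (4.4 − 29.61) / 11.46 = -2.20.
|z| = 2.20 ≤ 3.

no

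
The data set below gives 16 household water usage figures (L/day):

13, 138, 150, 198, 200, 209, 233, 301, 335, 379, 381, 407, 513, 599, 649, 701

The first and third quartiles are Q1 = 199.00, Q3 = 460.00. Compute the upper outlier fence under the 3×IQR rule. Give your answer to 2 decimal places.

IQR = Q3 − Q1 = 460.00 − 199.00 = 261.00.
Lower fence = Q1 − 3·IQR = 199.00 − 783.00 = -584.00.
Upper fence = Q3 + 3·IQR = 460.00 + 783.00 = 1243.00.

1243.00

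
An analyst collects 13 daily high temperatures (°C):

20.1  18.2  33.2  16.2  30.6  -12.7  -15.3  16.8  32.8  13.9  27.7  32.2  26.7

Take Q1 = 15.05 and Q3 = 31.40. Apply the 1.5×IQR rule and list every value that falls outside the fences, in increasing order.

-15.3, -12.7

IQR = Q3 − Q1 = 31.40 − 15.05 = 16.35.
Lower fence = Q1 − 1.5·IQR = 15.05 − 24.525 = -9.475.
Upper fence = Q3 + 1.5·IQR = 31.40 + 24.525 = 55.925.
-15.3 < -9.475 → outlier.
-12.7 < -9.475 → outlier.
All remaining values lie within [-9.475, 55.925].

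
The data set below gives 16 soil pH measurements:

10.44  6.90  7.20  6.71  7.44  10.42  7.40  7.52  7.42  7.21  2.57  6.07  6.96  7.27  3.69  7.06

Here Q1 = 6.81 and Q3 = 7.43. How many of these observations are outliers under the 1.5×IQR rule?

IQR = 0.62; fences at 6.81 − 0.93 = 5.88 and 7.43 + 0.93 = 8.36.
Outside the cutoffs: 2.57, 3.69, 10.42, 10.44.

4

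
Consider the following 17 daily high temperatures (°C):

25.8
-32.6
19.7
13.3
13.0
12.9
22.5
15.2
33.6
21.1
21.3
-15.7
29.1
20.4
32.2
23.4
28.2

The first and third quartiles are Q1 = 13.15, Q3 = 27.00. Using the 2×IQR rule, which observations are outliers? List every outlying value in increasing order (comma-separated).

-32.6, -15.7

IQR = Q3 − Q1 = 27.00 − 13.15 = 13.85.
Lower fence = Q1 − 2·IQR = 13.15 − 27.70 = -14.55.
Upper fence = Q3 + 2·IQR = 27.00 + 27.70 = 54.70.
-32.6 < -14.55 → outlier.
-15.7 < -14.55 → outlier.
All remaining values lie within [-14.55, 54.70].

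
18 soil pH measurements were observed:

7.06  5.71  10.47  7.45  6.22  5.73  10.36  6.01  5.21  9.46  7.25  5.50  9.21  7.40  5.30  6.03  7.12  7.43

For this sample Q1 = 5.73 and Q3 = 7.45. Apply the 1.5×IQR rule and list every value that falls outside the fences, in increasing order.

IQR = Q3 − Q1 = 7.45 − 5.73 = 1.72.
Lower fence = Q1 − 1.5·IQR = 5.73 − 2.58 = 3.15.
Upper fence = Q3 + 1.5·IQR = 7.45 + 2.58 = 10.03.
10.36 > 10.03 → outlier.
10.47 > 10.03 → outlier.
All remaining values lie within [3.15, 10.03].

10.36, 10.47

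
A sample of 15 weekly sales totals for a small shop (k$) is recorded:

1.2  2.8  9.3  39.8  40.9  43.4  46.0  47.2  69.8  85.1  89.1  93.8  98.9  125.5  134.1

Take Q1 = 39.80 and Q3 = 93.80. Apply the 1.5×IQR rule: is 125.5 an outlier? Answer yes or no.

no

IQR = Q3 − Q1 = 93.80 − 39.80 = 54.00.
Lower fence = Q1 − 1.5·IQR = 39.80 − 81.00 = -41.20.
Upper fence = Q3 + 1.5·IQR = 93.80 + 81.00 = 174.80.
125.5 lies within [-41.20, 174.80].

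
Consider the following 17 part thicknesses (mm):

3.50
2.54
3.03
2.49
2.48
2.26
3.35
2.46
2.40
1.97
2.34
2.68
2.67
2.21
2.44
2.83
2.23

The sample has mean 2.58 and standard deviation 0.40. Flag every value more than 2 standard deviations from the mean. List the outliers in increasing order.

Cutoffs at x̄ ± 2s: 2.58 ± 2·0.40 = [1.78, 3.38].
3.50: z = 2.30, |z| > 2 → outlier.
Every other value lies within [1.78, 3.38].

3.50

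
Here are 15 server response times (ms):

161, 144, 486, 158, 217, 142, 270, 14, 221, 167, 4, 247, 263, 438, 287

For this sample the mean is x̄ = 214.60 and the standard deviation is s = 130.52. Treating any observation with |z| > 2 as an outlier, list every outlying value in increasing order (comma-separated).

Cutoffs at x̄ ± 2s: 214.60 ± 2·130.52 = [-46.44, 475.64].
486: z = 2.08, |z| > 2 → outlier.
Every other value lies within [-46.44, 475.64].

486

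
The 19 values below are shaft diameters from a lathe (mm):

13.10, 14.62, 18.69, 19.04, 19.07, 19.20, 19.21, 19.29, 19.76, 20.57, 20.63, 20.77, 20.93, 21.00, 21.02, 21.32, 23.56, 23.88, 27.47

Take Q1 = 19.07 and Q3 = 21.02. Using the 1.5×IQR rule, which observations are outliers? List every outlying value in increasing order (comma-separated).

IQR = Q3 − Q1 = 21.02 − 19.07 = 1.95.
Lower fence = Q1 − 1.5·IQR = 19.07 − 2.925 = 16.145.
Upper fence = Q3 + 1.5·IQR = 21.02 + 2.925 = 23.945.
13.10 < 16.145 → outlier.
14.62 < 16.145 → outlier.
27.47 > 23.945 → outlier.
All remaining values lie within [16.145, 23.945].

13.10, 14.62, 27.47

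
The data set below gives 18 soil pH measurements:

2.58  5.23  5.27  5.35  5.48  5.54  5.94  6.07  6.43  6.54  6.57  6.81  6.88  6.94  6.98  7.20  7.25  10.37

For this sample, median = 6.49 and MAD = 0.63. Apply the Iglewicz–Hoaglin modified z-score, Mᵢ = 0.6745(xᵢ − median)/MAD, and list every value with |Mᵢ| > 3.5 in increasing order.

|Mᵢ| > 3.5 ⇔ |xᵢ − 6.49| > 3.5·0.63/0.6745 = 3.27.
So outliers lie outside [3.22, 9.76].
2.58: M = -4.19 → outlier.
10.37: M = 4.15 → outlier.

2.58, 10.37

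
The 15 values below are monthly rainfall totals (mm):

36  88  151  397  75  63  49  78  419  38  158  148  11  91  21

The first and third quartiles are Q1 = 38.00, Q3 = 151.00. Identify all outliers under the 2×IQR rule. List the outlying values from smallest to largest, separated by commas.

IQR = Q3 − Q1 = 151.00 − 38.00 = 113.00.
Lower fence = Q1 − 2·IQR = 38.00 − 226.00 = -188.00.
Upper fence = Q3 + 2·IQR = 151.00 + 226.00 = 377.00.
397 > 377.00 → outlier.
419 > 377.00 → outlier.
All remaining values lie within [-188.00, 377.00].

397, 419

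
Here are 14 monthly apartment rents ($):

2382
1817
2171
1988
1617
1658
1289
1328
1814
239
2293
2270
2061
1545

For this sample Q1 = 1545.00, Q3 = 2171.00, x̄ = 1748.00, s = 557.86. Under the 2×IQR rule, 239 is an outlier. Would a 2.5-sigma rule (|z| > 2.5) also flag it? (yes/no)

z = (239 − 1748.00) / 557.86 = -2.70.
|z| = 2.70 > 2.5.

yes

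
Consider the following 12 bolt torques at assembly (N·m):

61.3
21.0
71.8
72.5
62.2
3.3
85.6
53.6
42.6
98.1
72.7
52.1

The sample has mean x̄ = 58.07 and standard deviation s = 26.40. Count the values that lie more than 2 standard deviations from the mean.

Cutoffs: x̄ ± 2s = [5.27, 110.87].
Outside the cutoffs: 3.3.

1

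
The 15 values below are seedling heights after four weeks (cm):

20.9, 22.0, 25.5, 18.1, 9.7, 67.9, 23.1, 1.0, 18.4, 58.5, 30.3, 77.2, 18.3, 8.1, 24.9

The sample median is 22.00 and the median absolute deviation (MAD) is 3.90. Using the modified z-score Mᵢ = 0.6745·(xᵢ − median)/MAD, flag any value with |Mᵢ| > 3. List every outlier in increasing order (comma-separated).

|Mᵢ| > 3 ⇔ |xᵢ − 22.00| > 3·3.90/0.6745 = 17.35.
So outliers lie outside [4.65, 39.35].
1.0: M = -3.63 → outlier.
58.5: M = 6.31 → outlier.
67.9: M = 7.94 → outlier.
77.2: M = 9.55 → outlier.

1.0, 58.5, 67.9, 77.2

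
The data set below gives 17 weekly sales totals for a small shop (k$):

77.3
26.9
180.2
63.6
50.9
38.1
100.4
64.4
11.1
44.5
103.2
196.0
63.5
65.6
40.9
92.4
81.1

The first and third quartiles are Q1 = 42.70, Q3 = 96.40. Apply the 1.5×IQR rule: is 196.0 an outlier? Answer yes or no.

IQR = Q3 − Q1 = 96.40 − 42.70 = 53.70.
Lower fence = Q1 − 1.5·IQR = 42.70 − 80.55 = -37.85.
Upper fence = Q3 + 1.5·IQR = 96.40 + 80.55 = 176.95.
196.0 lies above the upper fence.

yes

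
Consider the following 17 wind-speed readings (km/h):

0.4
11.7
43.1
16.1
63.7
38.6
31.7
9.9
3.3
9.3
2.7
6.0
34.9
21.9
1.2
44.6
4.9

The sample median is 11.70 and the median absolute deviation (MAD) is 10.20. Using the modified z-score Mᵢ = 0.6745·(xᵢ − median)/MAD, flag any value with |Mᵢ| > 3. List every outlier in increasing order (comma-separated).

|Mᵢ| > 3 ⇔ |xᵢ − 11.70| > 3·10.20/0.6745 = 45.37.
So outliers lie outside [-33.67, 57.07].
63.7: M = 3.44 → outlier.

63.7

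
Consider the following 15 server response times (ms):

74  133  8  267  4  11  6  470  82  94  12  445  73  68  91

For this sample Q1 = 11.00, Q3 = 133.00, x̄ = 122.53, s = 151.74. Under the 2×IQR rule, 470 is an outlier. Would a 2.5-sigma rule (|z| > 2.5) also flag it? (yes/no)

z = (470 − 122.53) / 151.74 = 2.29.
|z| = 2.29 ≤ 2.5.

no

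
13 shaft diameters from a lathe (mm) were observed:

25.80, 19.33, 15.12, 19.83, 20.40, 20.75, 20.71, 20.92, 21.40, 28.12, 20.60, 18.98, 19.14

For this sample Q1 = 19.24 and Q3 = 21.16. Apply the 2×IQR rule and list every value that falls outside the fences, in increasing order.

IQR = Q3 − Q1 = 21.16 − 19.24 = 1.92.
Lower fence = Q1 − 2·IQR = 19.24 − 3.84 = 15.40.
Upper fence = Q3 + 2·IQR = 21.16 + 3.84 = 25.00.
15.12 < 15.40 → outlier.
25.80 > 25.00 → outlier.
28.12 > 25.00 → outlier.
All remaining values lie within [15.40, 25.00].

15.12, 25.80, 28.12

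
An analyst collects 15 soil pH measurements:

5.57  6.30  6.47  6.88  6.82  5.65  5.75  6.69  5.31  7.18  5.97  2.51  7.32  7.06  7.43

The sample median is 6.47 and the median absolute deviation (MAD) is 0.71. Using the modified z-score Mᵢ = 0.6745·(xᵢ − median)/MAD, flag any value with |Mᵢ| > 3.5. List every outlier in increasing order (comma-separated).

|Mᵢ| > 3.5 ⇔ |xᵢ − 6.47| > 3.5·0.71/0.6745 = 3.68.
So outliers lie outside [2.79, 10.15].
2.51: M = -3.76 → outlier.

2.51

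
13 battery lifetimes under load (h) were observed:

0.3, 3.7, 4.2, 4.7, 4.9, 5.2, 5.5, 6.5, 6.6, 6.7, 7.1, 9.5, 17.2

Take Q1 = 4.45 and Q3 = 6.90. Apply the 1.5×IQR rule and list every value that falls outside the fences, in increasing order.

0.3, 17.2

IQR = Q3 − Q1 = 6.90 − 4.45 = 2.45.
Lower fence = Q1 − 1.5·IQR = 4.45 − 3.675 = 0.775.
Upper fence = Q3 + 1.5·IQR = 6.90 + 3.675 = 10.575.
0.3 < 0.775 → outlier.
17.2 > 10.575 → outlier.
All remaining values lie within [0.775, 10.575].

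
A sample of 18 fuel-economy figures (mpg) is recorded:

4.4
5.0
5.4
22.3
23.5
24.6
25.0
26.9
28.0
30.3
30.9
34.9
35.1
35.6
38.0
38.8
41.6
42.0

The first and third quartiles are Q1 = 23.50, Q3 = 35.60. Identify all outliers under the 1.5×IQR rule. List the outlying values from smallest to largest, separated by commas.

4.4, 5.0

IQR = Q3 − Q1 = 35.60 − 23.50 = 12.10.
Lower fence = Q1 − 1.5·IQR = 23.50 − 18.15 = 5.35.
Upper fence = Q3 + 1.5·IQR = 35.60 + 18.15 = 53.75.
4.4 < 5.35 → outlier.
5.0 < 5.35 → outlier.
All remaining values lie within [5.35, 53.75].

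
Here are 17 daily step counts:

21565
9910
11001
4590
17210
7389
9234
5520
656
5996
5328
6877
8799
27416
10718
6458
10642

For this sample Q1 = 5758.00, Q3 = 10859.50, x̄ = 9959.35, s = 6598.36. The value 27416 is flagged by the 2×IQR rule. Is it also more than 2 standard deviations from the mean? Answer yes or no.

yes

z = (27416 − 9959.35) / 6598.36 = 2.65.
|z| = 2.65 > 2.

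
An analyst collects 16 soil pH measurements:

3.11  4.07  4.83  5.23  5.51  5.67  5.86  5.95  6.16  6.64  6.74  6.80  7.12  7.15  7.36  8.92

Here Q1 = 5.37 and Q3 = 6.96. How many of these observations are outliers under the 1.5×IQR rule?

0

IQR = 1.59; fences at 5.37 − 2.385 = 2.985 and 6.96 + 2.385 = 9.345.
Every value lies within the cutoffs.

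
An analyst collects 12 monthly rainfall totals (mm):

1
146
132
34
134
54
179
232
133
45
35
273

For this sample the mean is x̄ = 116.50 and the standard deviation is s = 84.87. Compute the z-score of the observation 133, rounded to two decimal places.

z = (133 − 116.50) / 84.87 = 0.19.

0.19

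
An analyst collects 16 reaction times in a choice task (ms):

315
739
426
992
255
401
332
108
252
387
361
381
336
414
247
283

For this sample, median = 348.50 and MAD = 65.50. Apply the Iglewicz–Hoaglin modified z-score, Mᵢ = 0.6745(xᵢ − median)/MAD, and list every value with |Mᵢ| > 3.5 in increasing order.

739, 992

|Mᵢ| > 3.5 ⇔ |xᵢ − 348.50| > 3.5·65.50/0.6745 = 339.88.
So outliers lie outside [8.62, 688.38].
739: M = 4.02 → outlier.
992: M = 6.63 → outlier.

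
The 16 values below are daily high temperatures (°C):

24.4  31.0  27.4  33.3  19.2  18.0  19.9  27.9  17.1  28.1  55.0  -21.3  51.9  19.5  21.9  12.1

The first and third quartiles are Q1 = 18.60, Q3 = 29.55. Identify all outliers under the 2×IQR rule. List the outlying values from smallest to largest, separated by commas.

-21.3, 51.9, 55.0

IQR = Q3 − Q1 = 29.55 − 18.60 = 10.95.
Lower fence = Q1 − 2·IQR = 18.60 − 21.90 = -3.30.
Upper fence = Q3 + 2·IQR = 29.55 + 21.90 = 51.45.
-21.3 < -3.30 → outlier.
51.9 > 51.45 → outlier.
55.0 > 51.45 → outlier.
All remaining values lie within [-3.30, 51.45].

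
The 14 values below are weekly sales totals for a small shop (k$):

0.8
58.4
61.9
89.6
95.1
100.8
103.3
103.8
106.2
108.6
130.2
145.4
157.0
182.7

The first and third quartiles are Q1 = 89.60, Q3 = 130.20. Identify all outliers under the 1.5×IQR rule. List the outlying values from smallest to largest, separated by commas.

0.8

IQR = Q3 − Q1 = 130.20 − 89.60 = 40.60.
Lower fence = Q1 − 1.5·IQR = 89.60 − 60.90 = 28.70.
Upper fence = Q3 + 1.5·IQR = 130.20 + 60.90 = 191.10.
0.8 < 28.70 → outlier.
All remaining values lie within [28.70, 191.10].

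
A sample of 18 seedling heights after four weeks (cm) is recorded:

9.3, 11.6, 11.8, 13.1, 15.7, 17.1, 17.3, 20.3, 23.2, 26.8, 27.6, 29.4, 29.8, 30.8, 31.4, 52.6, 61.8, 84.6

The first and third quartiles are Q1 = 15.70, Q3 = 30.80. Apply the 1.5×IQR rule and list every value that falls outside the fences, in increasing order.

61.8, 84.6

IQR = Q3 − Q1 = 30.80 − 15.70 = 15.10.
Lower fence = Q1 − 1.5·IQR = 15.70 − 22.65 = -6.95.
Upper fence = Q3 + 1.5·IQR = 30.80 + 22.65 = 53.45.
61.8 > 53.45 → outlier.
84.6 > 53.45 → outlier.
All remaining values lie within [-6.95, 53.45].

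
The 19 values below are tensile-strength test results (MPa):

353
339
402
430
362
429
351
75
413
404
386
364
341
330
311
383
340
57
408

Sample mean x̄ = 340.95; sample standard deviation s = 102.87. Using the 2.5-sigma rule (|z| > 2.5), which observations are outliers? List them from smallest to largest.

57, 75

Cutoffs at x̄ ± 2.5s: 340.95 ± 2.5·102.87 = [83.775, 598.125].
57: z = -2.76, |z| > 2.5 → outlier.
75: z = -2.59, |z| > 2.5 → outlier.
Every other value lies within [83.775, 598.125].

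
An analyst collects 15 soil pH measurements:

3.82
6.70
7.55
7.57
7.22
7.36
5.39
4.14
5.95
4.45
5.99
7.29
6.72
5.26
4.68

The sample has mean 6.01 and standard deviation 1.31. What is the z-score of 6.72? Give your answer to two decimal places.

0.54

z = (6.72 − 6.01) / 1.31 = 0.54.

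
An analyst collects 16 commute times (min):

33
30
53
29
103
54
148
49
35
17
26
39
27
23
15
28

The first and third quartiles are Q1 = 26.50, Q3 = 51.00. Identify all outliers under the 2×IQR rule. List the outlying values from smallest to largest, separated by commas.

IQR = Q3 − Q1 = 51.00 − 26.50 = 24.50.
Lower fence = Q1 − 2·IQR = 26.50 − 49.00 = -22.50.
Upper fence = Q3 + 2·IQR = 51.00 + 49.00 = 100.00.
103 > 100.00 → outlier.
148 > 100.00 → outlier.
All remaining values lie within [-22.50, 100.00].

103, 148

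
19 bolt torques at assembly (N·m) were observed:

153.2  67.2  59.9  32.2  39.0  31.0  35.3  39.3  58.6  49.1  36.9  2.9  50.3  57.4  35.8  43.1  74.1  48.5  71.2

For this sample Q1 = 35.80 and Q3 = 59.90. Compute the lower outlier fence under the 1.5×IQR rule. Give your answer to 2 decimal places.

IQR = Q3 − Q1 = 59.90 − 35.80 = 24.10.
Lower fence = Q1 − 1.5·IQR = 35.80 − 36.15 = -0.35.
Upper fence = Q3 + 1.5·IQR = 59.90 + 36.15 = 96.05.

-0.35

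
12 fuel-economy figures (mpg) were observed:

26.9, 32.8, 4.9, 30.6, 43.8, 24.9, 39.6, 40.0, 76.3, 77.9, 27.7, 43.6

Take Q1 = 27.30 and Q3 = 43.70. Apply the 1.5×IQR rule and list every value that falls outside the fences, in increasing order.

76.3, 77.9

IQR = Q3 − Q1 = 43.70 − 27.30 = 16.40.
Lower fence = Q1 − 1.5·IQR = 27.30 − 24.60 = 2.70.
Upper fence = Q3 + 1.5·IQR = 43.70 + 24.60 = 68.30.
76.3 > 68.30 → outlier.
77.9 > 68.30 → outlier.
All remaining values lie within [2.70, 68.30].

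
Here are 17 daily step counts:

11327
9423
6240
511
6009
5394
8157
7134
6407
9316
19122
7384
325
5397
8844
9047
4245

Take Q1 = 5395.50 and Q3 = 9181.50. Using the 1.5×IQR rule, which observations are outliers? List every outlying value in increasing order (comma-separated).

19122

IQR = Q3 − Q1 = 9181.50 − 5395.50 = 3786.00.
Lower fence = Q1 − 1.5·IQR = 5395.50 − 5679.00 = -283.50.
Upper fence = Q3 + 1.5·IQR = 9181.50 + 5679.00 = 14860.50.
19122 > 14860.50 → outlier.
All remaining values lie within [-283.50, 14860.50].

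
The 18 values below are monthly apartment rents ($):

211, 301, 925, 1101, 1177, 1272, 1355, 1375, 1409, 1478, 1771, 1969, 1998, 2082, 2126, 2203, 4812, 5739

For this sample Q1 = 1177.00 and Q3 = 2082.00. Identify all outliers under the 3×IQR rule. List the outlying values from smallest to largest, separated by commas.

IQR = Q3 − Q1 = 2082.00 − 1177.00 = 905.00.
Lower fence = Q1 − 3·IQR = 1177.00 − 2715.00 = -1538.00.
Upper fence = Q3 + 3·IQR = 2082.00 + 2715.00 = 4797.00.
4812 > 4797.00 → outlier.
5739 > 4797.00 → outlier.
All remaining values lie within [-1538.00, 4797.00].

4812, 5739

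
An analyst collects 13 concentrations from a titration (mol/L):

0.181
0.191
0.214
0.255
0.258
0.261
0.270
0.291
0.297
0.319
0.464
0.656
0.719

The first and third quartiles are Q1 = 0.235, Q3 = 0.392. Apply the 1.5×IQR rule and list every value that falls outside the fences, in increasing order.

IQR = Q3 − Q1 = 0.392 − 0.235 = 0.157.
Lower fence = Q1 − 1.5·IQR = 0.235 − 0.2355 = -0.0005.
Upper fence = Q3 + 1.5·IQR = 0.392 + 0.2355 = 0.6275.
0.656 > 0.6275 → outlier.
0.719 > 0.6275 → outlier.
All remaining values lie within [-0.0005, 0.6275].

0.656, 0.719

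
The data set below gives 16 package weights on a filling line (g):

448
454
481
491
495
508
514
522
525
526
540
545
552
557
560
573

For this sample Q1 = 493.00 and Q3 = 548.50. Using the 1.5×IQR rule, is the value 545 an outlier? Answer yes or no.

IQR = Q3 − Q1 = 548.50 − 493.00 = 55.50.
Lower fence = Q1 − 1.5·IQR = 493.00 − 83.25 = 409.75.
Upper fence = Q3 + 1.5·IQR = 548.50 + 83.25 = 631.75.
545 lies within [409.75, 631.75].

no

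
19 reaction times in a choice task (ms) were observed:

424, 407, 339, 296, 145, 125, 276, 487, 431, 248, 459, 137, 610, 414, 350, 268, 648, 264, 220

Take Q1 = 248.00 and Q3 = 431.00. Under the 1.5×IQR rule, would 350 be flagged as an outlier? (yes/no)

IQR = Q3 − Q1 = 431.00 − 248.00 = 183.00.
Lower fence = Q1 − 1.5·IQR = 248.00 − 274.50 = -26.50.
Upper fence = Q3 + 1.5·IQR = 431.00 + 274.50 = 705.50.
350 lies within [-26.50, 705.50].

no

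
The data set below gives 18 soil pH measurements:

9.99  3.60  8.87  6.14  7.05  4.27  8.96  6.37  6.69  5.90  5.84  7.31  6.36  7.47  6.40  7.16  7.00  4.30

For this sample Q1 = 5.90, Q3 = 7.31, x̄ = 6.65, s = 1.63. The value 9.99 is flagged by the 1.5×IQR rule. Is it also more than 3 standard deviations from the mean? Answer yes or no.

no

z = (9.99 − 6.65) / 1.63 = 2.05.
|z| = 2.05 ≤ 3.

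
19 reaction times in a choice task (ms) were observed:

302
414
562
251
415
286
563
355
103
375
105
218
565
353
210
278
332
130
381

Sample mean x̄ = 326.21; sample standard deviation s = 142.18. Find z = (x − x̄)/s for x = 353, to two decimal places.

z = (353 − 326.21) / 142.18 = 0.19.

0.19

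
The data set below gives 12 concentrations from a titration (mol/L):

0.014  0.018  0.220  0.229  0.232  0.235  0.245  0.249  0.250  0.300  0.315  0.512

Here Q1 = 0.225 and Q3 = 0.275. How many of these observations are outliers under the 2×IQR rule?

3

IQR = 0.050; fences at 0.225 − 0.100 = 0.125 and 0.275 + 0.100 = 0.375.
Outside the cutoffs: 0.014, 0.018, 0.512.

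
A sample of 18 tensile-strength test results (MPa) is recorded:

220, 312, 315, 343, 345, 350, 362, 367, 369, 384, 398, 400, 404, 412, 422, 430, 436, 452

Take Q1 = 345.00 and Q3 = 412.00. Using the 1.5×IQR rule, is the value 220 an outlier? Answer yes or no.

IQR = Q3 − Q1 = 412.00 − 345.00 = 67.00.
Lower fence = Q1 − 1.5·IQR = 345.00 − 100.50 = 244.50.
Upper fence = Q3 + 1.5·IQR = 412.00 + 100.50 = 512.50.
220 lies below the lower fence.

yes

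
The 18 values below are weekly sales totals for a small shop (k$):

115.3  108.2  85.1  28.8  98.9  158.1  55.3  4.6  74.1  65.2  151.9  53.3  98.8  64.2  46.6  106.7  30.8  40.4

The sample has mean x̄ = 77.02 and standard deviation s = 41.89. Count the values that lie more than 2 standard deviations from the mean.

0

Cutoffs: x̄ ± 2s = [-6.76, 160.80].
Every value lies within the cutoffs.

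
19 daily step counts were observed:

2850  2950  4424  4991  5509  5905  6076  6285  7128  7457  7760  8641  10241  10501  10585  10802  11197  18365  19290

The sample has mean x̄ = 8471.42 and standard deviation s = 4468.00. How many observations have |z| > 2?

2

Cutoffs: x̄ ± 2s = [-464.58, 17407.42].
Outside the cutoffs: 18365, 19290.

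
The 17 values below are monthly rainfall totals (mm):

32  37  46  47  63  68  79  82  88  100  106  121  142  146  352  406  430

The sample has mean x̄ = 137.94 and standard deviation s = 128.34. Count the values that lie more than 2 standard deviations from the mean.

Cutoffs: x̄ ± 2s = [-118.74, 394.62].
Outside the cutoffs: 406, 430.

2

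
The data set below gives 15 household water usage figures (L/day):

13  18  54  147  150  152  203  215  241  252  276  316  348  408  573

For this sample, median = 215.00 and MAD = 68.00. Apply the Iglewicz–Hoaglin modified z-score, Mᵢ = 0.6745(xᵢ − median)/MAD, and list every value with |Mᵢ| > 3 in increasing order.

|Mᵢ| > 3 ⇔ |xᵢ − 215.00| > 3·68.00/0.6745 = 302.45.
So outliers lie outside [-87.45, 517.45].
573: M = 3.55 → outlier.

573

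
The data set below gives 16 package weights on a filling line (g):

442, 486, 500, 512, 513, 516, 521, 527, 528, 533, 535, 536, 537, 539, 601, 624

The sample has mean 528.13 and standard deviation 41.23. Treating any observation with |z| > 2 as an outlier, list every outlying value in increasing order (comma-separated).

Cutoffs at x̄ ± 2s: 528.13 ± 2·41.23 = [445.67, 610.59].
442: z = -2.09, |z| > 2 → outlier.
624: z = 2.33, |z| > 2 → outlier.
Every other value lies within [445.67, 610.59].

442, 624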